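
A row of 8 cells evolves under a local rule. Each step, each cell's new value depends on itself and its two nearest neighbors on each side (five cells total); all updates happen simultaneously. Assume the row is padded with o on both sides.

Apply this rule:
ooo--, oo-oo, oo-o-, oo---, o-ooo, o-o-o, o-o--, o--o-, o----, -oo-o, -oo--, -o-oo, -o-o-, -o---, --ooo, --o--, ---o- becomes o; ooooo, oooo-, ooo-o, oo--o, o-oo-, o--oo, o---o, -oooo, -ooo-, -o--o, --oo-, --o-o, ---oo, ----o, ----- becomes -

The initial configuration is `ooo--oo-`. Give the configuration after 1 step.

--o---oo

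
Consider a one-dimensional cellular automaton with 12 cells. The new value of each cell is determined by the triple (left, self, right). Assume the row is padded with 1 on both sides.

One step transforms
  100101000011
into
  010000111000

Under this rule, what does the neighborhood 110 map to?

At position 0 the neighborhood is 110; the next row has 0 there.

0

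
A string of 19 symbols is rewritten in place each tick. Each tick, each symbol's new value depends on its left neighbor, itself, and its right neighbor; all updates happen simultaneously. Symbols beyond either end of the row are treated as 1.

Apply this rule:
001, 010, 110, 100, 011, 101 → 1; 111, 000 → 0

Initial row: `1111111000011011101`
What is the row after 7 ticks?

0000001100111110111
1000011111100011100
1100110000110110111
0111111001111111100
1100001111000000111
0110011001100001100
1111111111110011111

1111111111110011111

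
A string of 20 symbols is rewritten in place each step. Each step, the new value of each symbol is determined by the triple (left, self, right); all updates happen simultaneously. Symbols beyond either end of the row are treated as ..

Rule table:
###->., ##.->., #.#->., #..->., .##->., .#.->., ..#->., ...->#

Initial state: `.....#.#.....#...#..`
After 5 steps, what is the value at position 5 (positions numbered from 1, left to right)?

.

####.....###...#...#
.....###.....#...#..
####.....###...#...#  (repeats step 1; period 2)
step 5: ####.....###...#...#
position 5 holds .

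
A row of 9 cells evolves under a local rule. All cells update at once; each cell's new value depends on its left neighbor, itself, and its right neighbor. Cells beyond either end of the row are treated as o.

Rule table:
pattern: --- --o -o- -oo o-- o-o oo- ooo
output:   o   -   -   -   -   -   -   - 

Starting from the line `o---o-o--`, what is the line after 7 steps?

--o------
----oooo-
-oo------
----oooo-  (repeats step 2; period 2)
step 7: -oo------

-oo------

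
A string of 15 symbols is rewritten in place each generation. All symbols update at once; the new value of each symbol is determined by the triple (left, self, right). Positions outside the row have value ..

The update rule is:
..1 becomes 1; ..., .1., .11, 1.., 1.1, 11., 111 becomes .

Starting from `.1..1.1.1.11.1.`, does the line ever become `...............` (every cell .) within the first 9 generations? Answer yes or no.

1..1...........
..1............
.1.............
1..............
...............
all cells are . at generation 5

yes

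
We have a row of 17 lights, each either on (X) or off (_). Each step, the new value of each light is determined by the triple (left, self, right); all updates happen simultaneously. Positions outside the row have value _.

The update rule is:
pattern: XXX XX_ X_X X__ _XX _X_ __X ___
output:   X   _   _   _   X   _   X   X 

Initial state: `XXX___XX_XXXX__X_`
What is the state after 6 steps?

XX__XXX__X__X__X_

XX__XXX__XXX__X__
X__XXX__XXX__X__X
__XXX__XXX__X__X_
XXXX__XXX__X__X__
XXX__XXX__X__X__X
XX__XXX__X__X__X_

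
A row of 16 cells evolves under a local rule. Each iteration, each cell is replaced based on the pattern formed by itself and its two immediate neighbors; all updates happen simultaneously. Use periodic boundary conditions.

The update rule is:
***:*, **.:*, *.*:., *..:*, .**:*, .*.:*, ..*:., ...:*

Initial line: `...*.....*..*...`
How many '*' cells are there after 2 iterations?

**.*****.**.****
**.*****.**.****
count of *: 13

13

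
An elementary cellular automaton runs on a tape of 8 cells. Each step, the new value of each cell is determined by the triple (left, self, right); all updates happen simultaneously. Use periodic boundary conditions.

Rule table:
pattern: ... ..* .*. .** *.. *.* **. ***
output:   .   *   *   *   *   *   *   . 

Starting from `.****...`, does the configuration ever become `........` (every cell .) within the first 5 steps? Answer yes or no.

yes

**..**..
********
........
all cells are . at step 3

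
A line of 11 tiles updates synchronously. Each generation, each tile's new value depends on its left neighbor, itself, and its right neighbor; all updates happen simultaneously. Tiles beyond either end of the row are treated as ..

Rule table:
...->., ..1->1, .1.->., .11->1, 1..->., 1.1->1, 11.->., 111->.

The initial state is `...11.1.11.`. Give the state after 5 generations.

..11.1.11..
.11.1.11...
11.1.11....
1.1.11.....
.1.11......

.1.11......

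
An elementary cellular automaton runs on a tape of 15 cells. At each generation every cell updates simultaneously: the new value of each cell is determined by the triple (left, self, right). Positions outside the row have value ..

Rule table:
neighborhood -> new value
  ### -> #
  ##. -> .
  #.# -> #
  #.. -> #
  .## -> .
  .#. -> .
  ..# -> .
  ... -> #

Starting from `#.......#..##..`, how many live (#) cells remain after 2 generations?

7

generation 1: .######..#...##
generation 2: ..####.#..##...
count of #: 7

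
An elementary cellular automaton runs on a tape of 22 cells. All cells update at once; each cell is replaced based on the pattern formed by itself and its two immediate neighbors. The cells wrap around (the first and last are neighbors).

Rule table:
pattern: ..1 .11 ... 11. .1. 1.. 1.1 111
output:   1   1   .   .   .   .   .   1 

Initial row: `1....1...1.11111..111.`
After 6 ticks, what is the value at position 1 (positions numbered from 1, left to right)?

.

....1...1..1111..111..
...1...1..1111..111...
..1...1..1111..111....
.1...1..1111..111.....
1...1..1111..111......
...1..1111..111......1
position 1 holds .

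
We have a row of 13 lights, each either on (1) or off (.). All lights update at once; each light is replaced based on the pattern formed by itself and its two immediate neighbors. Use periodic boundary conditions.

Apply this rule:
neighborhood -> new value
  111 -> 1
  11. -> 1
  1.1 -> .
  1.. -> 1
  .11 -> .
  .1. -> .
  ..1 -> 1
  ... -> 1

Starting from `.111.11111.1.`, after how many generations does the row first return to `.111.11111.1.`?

26

1.11..1111..1
1..111.11111.
.11.11..1111.
1.1..111.1111
1..11.11..111
111.1..111.11
111..11.11..1
11111.1..111.
.1111..11.11.
1.11111.1..11
1..1111..11.1
111.11111.1..
.11..1111..11
..111.11111.1
11.11..1111..
.1..111.11111
..11.11..1111
11.1..111.111
11..11.11..11
1111.1..111.1
1111..11.11..
.11111.1..111
..1111..11.11
11.11111.1..1
11..1111..11.
.111.11111.1.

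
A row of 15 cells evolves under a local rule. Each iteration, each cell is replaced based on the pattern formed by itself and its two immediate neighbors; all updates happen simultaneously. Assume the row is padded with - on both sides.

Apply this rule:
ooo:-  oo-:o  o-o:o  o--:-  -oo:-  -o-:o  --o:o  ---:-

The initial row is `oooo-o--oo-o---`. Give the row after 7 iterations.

iteration 1: ---ooo-o-ooo---
iteration 2: --o--oooo--o---
iteration 3: -oo-o---o-oo---
iteration 4: o-ooo--ooo-o---
iteration 5: oo--o-o--ooo---
iteration 6: -o-oooo-o--o---
iteration 7: ooo---ooo-oo---

ooo---ooo-oo---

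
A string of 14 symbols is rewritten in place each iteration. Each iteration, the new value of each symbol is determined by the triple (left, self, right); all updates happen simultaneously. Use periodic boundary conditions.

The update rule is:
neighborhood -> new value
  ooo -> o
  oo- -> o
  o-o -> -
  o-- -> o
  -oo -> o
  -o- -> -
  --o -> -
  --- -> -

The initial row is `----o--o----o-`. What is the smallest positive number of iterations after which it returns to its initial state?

14

-----o--o----o
o-----o--o----
-o-----o--o---
--o-----o--o--
---o-----o--o-
----o-----o--o
o----o-----o--
-o----o-----o-
--o----o-----o
o--o----o-----
-o--o----o----
--o--o----o---
---o--o----o--
----o--o----o-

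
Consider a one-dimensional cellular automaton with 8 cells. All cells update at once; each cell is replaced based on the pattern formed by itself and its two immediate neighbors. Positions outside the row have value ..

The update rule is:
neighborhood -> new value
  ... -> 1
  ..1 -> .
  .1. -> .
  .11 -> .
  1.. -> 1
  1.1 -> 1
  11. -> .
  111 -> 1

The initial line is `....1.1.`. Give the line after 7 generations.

1..1..11

111..1.1
.1.1..1.
..1.1..1
1..1.1..
.1..1.11
..1..1..
1..1..11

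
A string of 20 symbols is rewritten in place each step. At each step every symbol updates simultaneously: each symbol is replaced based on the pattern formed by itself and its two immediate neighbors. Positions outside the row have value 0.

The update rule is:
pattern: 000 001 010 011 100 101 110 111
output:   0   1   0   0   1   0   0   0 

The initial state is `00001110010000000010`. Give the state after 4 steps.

10100010110001100010

00010001101000000101
00101010000100001000
01000001001010010100
10100010110001100010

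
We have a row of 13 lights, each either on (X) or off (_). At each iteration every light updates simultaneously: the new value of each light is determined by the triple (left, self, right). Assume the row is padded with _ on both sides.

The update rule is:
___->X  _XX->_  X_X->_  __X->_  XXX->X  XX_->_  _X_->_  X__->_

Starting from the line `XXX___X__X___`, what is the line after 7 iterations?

_X__X______XX
______XXXX___
XXXXX__XX__XX
_XXX_________
__X__XXXXXXXX
X_____XXXXXX_
__XXX__XXXX__

__XXX__XXXX__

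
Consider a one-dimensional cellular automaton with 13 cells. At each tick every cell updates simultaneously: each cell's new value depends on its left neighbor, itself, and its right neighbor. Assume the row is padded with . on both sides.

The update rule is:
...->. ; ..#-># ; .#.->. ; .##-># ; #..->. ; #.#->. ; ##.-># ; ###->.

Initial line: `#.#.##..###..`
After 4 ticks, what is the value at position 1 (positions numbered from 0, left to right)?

#

tick 1: ....##.##.#..
tick 2: ...###.##....
tick 3: ..##.#.##....
tick 4: .###...##....
position 1 holds #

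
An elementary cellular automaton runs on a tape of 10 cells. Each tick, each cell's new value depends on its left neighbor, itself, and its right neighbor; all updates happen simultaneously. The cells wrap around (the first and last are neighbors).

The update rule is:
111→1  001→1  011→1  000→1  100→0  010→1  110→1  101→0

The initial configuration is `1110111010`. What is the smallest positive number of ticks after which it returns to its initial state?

1110111010

1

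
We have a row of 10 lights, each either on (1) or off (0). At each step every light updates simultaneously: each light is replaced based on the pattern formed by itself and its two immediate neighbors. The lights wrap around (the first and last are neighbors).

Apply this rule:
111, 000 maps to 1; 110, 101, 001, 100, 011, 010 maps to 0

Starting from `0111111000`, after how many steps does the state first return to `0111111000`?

step 1: 0011110011
step 2: 0001100000
step 3: 1100001111
step 4: 1001100111
step 5: 0000000011
step 6: 0111111000

6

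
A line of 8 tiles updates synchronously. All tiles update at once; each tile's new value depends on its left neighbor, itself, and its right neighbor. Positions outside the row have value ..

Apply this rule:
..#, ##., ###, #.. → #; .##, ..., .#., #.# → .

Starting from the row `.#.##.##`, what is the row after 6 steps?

step 1: #...#..#
step 2: .#.#.##.
step 3: #.....##
step 4: .#...#.#
step 5: #.#.#...
step 6: .....#..

.....#..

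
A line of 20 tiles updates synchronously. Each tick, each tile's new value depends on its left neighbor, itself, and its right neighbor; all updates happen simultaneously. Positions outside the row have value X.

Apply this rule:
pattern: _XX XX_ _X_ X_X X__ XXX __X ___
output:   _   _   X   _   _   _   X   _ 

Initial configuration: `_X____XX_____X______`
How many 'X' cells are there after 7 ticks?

_X___X______XX_____X
_X__XX_____X______X_
_X_X______XX_____XX_
_X_X_____X______X___
_X_X____XX_____XX__X
_X_X___X______X___X_
_X_X__XX_____XX__XX_
count of X: 8

8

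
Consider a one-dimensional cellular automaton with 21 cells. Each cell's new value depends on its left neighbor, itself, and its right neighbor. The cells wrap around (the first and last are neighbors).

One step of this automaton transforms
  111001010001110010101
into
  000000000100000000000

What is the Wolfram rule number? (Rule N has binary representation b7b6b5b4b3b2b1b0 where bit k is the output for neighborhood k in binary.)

1

position 0: 111 → 0  (bit 7 = 0)
position 2: 110 → 0  (bit 6 = 0)
position 6: 101 → 0  (bit 5 = 0)
position 3: 100 → 0  (bit 4 = 0)
position 11: 011 → 0  (bit 3 = 0)
position 5: 010 → 0  (bit 2 = 0)
position 4: 001 → 0  (bit 1 = 0)
position 9: 000 → 1  (bit 0 = 1)
bits b7..b0 = 00000001 = 1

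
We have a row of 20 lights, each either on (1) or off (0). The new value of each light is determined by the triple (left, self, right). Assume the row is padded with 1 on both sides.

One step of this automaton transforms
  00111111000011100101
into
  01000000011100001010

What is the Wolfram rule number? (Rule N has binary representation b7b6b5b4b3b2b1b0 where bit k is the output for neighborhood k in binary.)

position 3: 111 → 0  (bit 7 = 0)
position 7: 110 → 0  (bit 6 = 0)
position 18: 101 → 1  (bit 5 = 1)
position 0: 100 → 0  (bit 4 = 0)
position 2: 011 → 0  (bit 3 = 0)
position 17: 010 → 0  (bit 2 = 0)
position 1: 001 → 1  (bit 1 = 1)
position 9: 000 → 1  (bit 0 = 1)
bits b7..b0 = 00100011 = 35

35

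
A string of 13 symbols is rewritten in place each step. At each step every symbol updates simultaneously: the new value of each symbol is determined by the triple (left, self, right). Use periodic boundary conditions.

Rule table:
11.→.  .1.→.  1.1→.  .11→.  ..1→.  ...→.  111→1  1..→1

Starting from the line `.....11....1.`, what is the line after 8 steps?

.1....1......

.......1....1
1.......1....
.1.......1...
..1.......1..
...1.......1.
....1.......1
1....1.......
.1....1......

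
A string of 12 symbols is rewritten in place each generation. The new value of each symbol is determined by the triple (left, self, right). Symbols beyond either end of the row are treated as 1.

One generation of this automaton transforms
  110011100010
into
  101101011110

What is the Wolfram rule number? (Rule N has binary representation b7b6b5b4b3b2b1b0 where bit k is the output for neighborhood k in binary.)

position 0: 111 → 1  (bit 7 = 1)
position 1: 110 → 0  (bit 6 = 0)
position 11: 101 → 0  (bit 5 = 0)
position 2: 100 → 1  (bit 4 = 1)
position 4: 011 → 0  (bit 3 = 0)
position 10: 010 → 1  (bit 2 = 1)
position 3: 001 → 1  (bit 1 = 1)
position 8: 000 → 1  (bit 0 = 1)
bits b7..b0 = 10010111 = 151

151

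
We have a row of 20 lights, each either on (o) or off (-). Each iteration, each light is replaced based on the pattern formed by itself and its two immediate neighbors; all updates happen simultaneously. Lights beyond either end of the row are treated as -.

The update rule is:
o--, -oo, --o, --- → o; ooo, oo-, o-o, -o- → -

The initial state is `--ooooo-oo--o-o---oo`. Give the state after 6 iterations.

--o--ooooo-oo-oooo-o

ooo-----o-oo---oooo-
o--ooooo--o-oooo---o
-ooo----oo--o---ooo-
oo--ooooo-oo-oooo--o
o-ooo-----o--o---oo-
--o--ooooo-oo-oooo-o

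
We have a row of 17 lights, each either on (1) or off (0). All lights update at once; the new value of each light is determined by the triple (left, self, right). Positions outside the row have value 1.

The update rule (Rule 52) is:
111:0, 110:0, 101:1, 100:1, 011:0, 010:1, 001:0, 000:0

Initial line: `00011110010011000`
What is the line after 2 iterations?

10000001011000100
01000001100100110

01000001100100110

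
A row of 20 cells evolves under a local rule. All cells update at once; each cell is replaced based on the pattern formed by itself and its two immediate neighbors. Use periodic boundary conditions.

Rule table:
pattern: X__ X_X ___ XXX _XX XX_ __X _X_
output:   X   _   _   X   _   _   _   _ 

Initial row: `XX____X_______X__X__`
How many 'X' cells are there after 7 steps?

4

__X____X_______X__X_
___X____X_______X__X
X___X____X_______X__
_X___X____X_______X_
__X___X____X_______X
X__X___X____X_______
_X__X___X____X______
count of X: 4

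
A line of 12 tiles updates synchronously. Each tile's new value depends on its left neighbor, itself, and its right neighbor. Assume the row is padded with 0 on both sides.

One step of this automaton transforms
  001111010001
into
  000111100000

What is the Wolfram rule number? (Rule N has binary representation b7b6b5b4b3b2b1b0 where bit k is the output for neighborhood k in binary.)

position 3: 111 → 1  (bit 7 = 1)
position 5: 110 → 1  (bit 6 = 1)
position 6: 101 → 1  (bit 5 = 1)
position 8: 100 → 0  (bit 4 = 0)
position 2: 011 → 0  (bit 3 = 0)
position 7: 010 → 0  (bit 2 = 0)
position 1: 001 → 0  (bit 1 = 0)
position 0: 000 → 0  (bit 0 = 0)
bits b7..b0 = 11100000 = 224

224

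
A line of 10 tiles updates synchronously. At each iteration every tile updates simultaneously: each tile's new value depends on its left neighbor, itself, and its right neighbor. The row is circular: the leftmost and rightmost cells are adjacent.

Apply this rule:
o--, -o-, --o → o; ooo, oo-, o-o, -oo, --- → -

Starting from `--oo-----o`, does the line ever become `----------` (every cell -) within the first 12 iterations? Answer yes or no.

no

iteration 1: oo--o---oo
iteration 2: --oooo-o--
iteration 3: -o-----oo-
iteration 4: ooo---o--o
iteration 5: ---o-oooo-
iteration 6: --oo-----o  (repeats iteration 0; period 6)
iteration 12: --oo-----o
iteration 12 is --oo-----o, still not uniform -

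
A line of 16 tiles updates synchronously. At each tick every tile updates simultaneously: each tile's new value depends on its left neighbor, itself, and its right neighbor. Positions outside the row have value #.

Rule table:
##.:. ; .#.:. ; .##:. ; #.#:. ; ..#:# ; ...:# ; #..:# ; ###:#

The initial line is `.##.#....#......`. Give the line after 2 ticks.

#####.##...#####

tick 1: .....####.######
tick 2: #####.##...#####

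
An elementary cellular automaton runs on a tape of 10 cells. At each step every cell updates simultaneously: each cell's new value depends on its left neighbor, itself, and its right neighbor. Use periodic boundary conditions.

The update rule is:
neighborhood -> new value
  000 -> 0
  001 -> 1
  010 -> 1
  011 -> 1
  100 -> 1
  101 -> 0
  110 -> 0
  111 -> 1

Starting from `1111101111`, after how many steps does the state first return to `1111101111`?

1111001111
1110111111
1100111111
1011111111
0011111111
1111111110
1111111100
1111111011
1111110011
1111101111

10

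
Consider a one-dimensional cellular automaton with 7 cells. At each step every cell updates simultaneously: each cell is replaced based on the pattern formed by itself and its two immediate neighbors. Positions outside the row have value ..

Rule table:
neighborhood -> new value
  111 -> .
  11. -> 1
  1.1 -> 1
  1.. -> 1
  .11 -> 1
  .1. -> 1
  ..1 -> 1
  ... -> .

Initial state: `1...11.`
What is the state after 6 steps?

11.1111
1111..1
1..1111
1111..1  (repeats step 2; period 2)
step 6: 1111..1

1111..1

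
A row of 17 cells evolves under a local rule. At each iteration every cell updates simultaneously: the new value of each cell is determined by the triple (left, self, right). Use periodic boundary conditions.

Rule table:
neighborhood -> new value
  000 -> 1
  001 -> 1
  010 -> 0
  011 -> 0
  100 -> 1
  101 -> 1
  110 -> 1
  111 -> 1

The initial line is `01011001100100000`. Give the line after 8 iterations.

10101110111011111
11010111011101111
11101011101110111
11110101110111011
11111010111011101
11111101011101110
01111110101110111
10111111010111011

10111111010111011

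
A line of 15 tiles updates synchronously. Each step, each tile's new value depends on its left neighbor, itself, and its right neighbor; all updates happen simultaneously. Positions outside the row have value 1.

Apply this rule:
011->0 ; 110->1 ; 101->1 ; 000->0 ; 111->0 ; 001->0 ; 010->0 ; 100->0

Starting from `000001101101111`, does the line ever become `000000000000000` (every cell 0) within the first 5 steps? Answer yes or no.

yes

000000110110000
000000011010000
000000001100000
000000000100000
000000000000000
all cells are 0 at step 5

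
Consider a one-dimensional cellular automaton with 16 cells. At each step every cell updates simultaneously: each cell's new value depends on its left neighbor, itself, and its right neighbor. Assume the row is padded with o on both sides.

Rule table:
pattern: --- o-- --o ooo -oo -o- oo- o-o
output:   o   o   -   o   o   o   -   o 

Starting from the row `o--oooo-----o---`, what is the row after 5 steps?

step 1: -o-ooo-oooo-ooo-
step 2: ooooo-oooo-ooo-o
step 3: oooo-oooo-ooo-oo
step 4: ooo-oooo-ooo-ooo
step 5: oo-oooo-ooo-oooo

oo-oooo-ooo-oooo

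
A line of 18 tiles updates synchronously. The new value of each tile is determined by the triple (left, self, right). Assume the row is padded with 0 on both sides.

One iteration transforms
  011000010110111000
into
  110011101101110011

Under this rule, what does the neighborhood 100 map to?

At position 3 the neighborhood is 100; the next row has 0 there.

0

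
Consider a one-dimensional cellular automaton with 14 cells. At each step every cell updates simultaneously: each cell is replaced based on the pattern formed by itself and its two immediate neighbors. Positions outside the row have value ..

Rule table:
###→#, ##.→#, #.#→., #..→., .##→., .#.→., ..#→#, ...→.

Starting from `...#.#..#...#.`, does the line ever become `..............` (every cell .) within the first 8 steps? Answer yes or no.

no

step 1: ..#....#...#..
step 2: .#....#...#...
step 3: #....#...#....
step 4: ....#...#.....
step 5: ...#...#......
step 6: ..#...#.......
step 7: .#...#........
step 8: #...#.........
step 8 is #...#........., still not uniform .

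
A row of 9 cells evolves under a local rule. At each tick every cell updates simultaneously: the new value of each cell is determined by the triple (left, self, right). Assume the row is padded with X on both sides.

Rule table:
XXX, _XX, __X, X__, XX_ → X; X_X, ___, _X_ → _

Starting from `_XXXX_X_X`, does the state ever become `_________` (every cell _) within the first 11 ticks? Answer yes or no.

no

_XXXX___X
_XXXXX_XX
_XXXXX_XX  (fixed point — unchanged through tick 11)
tick 11 is _XXXXX_XX, still not uniform _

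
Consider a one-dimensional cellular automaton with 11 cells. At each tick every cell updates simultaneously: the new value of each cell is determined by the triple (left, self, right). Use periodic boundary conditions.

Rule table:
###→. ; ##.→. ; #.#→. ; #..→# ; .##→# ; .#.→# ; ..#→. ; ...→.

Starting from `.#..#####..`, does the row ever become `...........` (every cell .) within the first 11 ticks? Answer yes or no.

.##.#....#.
.#..##...##
.##.#.#..#.
.#..#.##.##
.##.#.#..#.  (repeats tick 3; period 2)
tick 11: .##.#.#..#.
tick 11 is .##.#.#..#., still not uniform .

no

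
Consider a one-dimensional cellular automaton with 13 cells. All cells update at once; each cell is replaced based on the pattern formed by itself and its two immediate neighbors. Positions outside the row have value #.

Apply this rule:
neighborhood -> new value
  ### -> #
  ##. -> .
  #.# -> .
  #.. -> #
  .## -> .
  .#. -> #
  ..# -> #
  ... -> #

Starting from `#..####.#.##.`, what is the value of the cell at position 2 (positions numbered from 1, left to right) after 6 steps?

.##.##..#....
......#######
######.######
#####...#####
####.###.####
###...#...###
position 2 holds #

#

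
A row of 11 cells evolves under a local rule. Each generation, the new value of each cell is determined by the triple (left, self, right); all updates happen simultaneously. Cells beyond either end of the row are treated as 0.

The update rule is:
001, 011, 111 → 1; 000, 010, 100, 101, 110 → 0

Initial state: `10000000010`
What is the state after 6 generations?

00000000100
00000001000
00000010000
00000100000
00001000000
00010000000

00010000000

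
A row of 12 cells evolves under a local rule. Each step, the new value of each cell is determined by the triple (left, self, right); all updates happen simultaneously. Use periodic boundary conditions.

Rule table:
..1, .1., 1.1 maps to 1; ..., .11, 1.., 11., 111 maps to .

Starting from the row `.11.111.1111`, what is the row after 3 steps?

.1...1....1.

1..1...1....
1.11..11...1
.1...1....1.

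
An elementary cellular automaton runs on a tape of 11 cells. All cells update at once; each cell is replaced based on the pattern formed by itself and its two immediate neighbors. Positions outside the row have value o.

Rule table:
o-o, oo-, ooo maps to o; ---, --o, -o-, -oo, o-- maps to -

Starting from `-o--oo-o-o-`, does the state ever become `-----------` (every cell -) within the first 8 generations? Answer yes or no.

no

generation 1: o----oo-o-o
generation 2: o-----oo-o-
generation 3: o------oo-o
generation 4: o-------oo-
generation 5: o--------oo
generation 6: o---------o
generation 7: o----------
generation 8: o----------
generation 8 is o----------, still not uniform -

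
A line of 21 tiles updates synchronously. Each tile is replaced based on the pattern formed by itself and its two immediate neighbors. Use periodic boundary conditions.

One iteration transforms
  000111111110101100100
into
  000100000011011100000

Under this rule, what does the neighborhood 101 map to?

1

At position 11 the neighborhood is 101; the next row has 1 there.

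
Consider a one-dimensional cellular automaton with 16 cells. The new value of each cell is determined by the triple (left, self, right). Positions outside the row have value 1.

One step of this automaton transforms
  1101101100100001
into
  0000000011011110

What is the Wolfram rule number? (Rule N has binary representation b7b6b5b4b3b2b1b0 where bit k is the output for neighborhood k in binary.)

position 0: 111 → 0  (bit 7 = 0)
position 1: 110 → 0  (bit 6 = 0)
position 2: 101 → 0  (bit 5 = 0)
position 8: 100 → 1  (bit 4 = 1)
position 3: 011 → 0  (bit 3 = 0)
position 10: 010 → 0  (bit 2 = 0)
position 9: 001 → 1  (bit 1 = 1)
position 12: 000 → 1  (bit 0 = 1)
bits b7..b0 = 00010011 = 19

19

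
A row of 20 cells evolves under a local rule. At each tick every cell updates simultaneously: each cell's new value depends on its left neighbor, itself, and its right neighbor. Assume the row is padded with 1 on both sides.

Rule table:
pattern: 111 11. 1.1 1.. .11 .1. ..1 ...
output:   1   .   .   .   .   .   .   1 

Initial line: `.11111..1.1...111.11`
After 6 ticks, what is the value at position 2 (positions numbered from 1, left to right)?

.

..111.......1..1...1
...1..11111......1..
.1.....111..1111....
...111..1....11..11.
.1..1.....11........
......111....111111.
position 2 holds .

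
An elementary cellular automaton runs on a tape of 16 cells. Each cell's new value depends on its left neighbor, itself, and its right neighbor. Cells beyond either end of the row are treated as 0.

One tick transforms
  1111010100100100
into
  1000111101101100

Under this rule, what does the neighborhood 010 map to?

At position 5 the neighborhood is 010; the next row has 1 there.

1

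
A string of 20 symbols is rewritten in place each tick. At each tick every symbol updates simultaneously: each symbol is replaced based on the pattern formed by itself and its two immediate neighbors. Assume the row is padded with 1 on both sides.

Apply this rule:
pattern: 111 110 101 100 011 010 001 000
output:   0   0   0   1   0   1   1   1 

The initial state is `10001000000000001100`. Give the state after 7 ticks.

01111111111111110011
00000000000000001100
11111111111111110011
00000000000000001100  (repeats tick 2; period 2)
tick 7: 11111111111111110011

11111111111111110011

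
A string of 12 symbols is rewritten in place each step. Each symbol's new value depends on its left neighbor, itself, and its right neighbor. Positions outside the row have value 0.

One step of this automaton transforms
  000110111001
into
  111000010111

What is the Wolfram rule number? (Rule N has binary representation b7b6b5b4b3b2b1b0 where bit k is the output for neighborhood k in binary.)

position 7: 111 → 1  (bit 7 = 1)
position 4: 110 → 0  (bit 6 = 0)
position 5: 101 → 0  (bit 5 = 0)
position 9: 100 → 1  (bit 4 = 1)
position 3: 011 → 0  (bit 3 = 0)
position 11: 010 → 1  (bit 2 = 1)
position 2: 001 → 1  (bit 1 = 1)
position 0: 000 → 1  (bit 0 = 1)
bits b7..b0 = 10010111 = 151

151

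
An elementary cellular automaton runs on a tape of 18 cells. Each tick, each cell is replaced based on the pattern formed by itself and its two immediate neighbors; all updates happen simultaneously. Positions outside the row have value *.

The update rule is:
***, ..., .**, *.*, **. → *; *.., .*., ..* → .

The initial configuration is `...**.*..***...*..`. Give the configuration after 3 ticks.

*******.*****..***

.*.***...***.*....
*.****.*.****..**.
*******.*****..***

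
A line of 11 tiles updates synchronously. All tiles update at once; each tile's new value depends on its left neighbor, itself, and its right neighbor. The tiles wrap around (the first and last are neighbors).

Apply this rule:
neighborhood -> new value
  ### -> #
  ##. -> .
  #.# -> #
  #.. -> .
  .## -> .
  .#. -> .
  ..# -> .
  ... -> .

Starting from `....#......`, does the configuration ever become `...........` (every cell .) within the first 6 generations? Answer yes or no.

yes

generation 1: ...........
all cells are . at generation 1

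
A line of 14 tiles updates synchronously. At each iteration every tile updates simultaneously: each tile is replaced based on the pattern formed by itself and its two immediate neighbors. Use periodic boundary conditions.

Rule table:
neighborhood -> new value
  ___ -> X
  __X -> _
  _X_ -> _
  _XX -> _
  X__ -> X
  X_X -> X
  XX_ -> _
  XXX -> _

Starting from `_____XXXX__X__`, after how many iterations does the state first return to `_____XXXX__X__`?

XXXX_____X__XX
____XXXX__X___
XXX_____X__XXX
___XXXX__X____
XX_____X__XXXX
__XXXX__X_____
X_____X__XXXXX
_XXXX__X______
_____X__XXXXXX
XXXX__X_______
____X__XXXXXX_
XXX__X_______X
___X__XXXXXX__
XX__X_______XX
__X__XXXXXX___
X__X_______XXX
_X__XXXXXX____
__X_______XXXX
X__XXXXXX_____
_X_______XXXX_
__XXXXXX_____X
X_______XXXX__
_XXXXXX_____X_
_______XXXX__X
XXXXXX_____X__
______XXXX__X_
XXXXX_____X__X
_____XXXX__X__

28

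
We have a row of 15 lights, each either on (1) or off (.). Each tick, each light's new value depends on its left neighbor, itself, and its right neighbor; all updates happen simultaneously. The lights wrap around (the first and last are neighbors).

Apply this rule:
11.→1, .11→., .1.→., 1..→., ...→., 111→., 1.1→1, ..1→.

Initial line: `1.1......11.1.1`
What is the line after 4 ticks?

tick 1: 11........11.1.
tick 2: .1.........11.1
tick 3: 1...........11.
tick 4: .............11

.............11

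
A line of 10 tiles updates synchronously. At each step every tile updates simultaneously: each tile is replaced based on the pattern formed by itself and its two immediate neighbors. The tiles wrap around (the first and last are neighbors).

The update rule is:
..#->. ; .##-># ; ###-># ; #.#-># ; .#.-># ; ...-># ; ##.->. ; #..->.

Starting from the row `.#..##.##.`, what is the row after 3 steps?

##..##...#

.#..#.##..
.#..###..#
##..##...#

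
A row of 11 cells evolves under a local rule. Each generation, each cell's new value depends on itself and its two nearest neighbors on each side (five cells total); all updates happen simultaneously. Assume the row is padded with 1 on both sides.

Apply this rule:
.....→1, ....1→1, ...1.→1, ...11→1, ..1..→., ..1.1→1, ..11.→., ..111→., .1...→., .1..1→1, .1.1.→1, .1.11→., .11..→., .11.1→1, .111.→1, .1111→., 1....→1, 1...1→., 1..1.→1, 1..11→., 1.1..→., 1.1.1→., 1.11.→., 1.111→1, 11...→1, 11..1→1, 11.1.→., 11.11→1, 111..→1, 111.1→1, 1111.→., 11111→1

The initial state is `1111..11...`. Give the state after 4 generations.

11.11...1.1
.11..1.11.1
1..111..111
11..111...1

11..111...1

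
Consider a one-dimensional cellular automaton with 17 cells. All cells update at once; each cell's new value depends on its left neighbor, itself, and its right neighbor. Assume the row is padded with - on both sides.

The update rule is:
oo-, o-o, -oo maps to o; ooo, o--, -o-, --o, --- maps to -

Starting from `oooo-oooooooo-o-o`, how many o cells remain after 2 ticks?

tick 1: o--ooo------oo-o-
tick 2: ---o-o------ooo--
count of o: 5

5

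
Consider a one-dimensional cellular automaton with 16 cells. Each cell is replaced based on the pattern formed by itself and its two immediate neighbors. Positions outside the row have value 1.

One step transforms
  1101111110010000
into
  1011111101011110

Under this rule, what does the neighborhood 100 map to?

At position 9 the neighborhood is 100; the next row has 1 there.

1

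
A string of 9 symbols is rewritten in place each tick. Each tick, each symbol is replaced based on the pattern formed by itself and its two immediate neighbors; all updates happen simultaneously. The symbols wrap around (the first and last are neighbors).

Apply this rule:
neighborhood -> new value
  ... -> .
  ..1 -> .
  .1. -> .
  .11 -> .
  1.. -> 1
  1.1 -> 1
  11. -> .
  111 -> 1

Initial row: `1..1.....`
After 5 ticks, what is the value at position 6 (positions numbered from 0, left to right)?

tick 1: .1..1....
tick 2: ..1..1...
tick 3: ...1..1..
tick 4: ....1..1.
tick 5: .....1..1
position 6 holds .

.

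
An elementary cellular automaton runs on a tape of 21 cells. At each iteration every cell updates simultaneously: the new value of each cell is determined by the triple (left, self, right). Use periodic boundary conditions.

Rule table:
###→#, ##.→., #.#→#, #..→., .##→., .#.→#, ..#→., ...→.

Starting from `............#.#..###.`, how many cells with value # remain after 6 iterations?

............###...#..
.............#....#..
.............#....#..  (fixed point — unchanged through iteration 6)
count of #: 2

2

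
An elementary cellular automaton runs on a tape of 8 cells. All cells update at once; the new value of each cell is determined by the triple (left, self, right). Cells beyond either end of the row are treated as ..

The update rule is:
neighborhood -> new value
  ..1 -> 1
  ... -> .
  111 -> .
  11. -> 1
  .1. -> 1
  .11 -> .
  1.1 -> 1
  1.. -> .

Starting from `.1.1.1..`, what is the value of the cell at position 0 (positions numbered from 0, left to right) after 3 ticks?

.

111111..
.....1..
....11..
position 0 holds .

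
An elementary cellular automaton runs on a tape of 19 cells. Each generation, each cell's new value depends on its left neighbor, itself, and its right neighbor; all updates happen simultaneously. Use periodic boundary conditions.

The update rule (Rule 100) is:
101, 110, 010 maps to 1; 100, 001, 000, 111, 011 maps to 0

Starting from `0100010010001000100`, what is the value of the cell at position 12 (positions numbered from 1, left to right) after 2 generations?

0100010010001000100  (fixed point — unchanged through generation 2)
position 12 holds 0

0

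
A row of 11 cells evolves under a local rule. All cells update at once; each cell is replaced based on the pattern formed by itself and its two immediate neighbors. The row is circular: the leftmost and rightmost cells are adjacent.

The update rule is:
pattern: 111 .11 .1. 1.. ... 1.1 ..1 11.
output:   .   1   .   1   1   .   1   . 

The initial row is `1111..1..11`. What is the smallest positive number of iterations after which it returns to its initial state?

22

....11.111.
11111..1..1
.....11.111
111111..1..
1.....11.11
.111111..1.
11.....11.1
..111111..1
111.....11.
1..111111..
.111.....11
.1..111111.
1.111.....1
..1..111111
11.111.....
1..1..11111
.11.111....
11..1..1111
..11.111...
111..1..111
...11.111..
1111..1..11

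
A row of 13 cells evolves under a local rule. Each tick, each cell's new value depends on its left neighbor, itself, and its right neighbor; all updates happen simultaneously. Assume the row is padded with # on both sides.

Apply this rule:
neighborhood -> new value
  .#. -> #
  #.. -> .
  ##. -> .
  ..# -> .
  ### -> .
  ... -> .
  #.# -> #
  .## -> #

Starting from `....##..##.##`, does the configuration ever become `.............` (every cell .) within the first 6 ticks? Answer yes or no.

no

....#...#.##.
....#...###.#
....#...#..##
....#...#..#.
....#...#..##  (repeats tick 3; period 2)
tick 6: ....#...#..#.
tick 6 is ....#...#..#., still not uniform .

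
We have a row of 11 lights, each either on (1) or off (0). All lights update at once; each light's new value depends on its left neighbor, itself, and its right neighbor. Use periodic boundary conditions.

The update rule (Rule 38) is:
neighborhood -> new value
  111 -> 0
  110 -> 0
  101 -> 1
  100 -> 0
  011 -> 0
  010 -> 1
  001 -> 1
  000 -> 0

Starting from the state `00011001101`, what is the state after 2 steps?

01100110100

00100010011
01100110100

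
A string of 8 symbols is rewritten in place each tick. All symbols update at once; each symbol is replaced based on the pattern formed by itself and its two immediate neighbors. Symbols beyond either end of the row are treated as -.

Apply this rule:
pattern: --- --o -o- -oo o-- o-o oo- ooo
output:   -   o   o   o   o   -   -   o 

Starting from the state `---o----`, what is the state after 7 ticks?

tick 1: --ooo---
tick 2: -ooo-o--
tick 3: ooo--oo-
tick 4: oo-ooo-o
tick 5: o--oo--o
tick 6: oooo-ooo
tick 7: ooo--oo-

ooo--oo-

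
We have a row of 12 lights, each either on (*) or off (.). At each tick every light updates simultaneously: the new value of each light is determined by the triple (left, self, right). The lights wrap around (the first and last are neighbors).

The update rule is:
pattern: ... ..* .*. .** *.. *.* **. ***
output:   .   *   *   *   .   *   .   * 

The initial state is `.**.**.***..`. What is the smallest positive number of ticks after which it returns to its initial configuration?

tick 1: **.**.***...
tick 2: *.**.***...*
tick 3: .**.***...**
tick 4: **.***...**.
tick 5: *.***...**.*
tick 6: .***...**.**
tick 7: ***...**.**.
tick 8: **...**.**.*
tick 9: *...**.**.**
tick 10: ...**.**.***
tick 11: ..**.**.***.
tick 12: .**.**.***..

12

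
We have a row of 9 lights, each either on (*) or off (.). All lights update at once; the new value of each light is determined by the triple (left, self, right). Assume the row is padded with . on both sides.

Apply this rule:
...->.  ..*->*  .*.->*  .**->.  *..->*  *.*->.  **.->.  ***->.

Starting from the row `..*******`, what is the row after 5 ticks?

.*...*...

tick 1: .*.......
tick 2: ***......
tick 3: ...*.....
tick 4: ..***....
tick 5: .*...*...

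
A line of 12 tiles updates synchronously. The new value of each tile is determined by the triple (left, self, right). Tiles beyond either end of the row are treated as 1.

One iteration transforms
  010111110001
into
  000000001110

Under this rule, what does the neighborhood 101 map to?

At position 0 the neighborhood is 101; the next row has 0 there.

0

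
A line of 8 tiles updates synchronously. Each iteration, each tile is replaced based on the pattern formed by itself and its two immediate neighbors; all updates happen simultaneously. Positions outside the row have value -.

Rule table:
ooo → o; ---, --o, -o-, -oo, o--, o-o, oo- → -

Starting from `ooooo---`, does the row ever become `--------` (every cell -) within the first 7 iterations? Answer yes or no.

iteration 1: -ooo----
iteration 2: --o-----
iteration 3: --------
all cells are - at iteration 3

yes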